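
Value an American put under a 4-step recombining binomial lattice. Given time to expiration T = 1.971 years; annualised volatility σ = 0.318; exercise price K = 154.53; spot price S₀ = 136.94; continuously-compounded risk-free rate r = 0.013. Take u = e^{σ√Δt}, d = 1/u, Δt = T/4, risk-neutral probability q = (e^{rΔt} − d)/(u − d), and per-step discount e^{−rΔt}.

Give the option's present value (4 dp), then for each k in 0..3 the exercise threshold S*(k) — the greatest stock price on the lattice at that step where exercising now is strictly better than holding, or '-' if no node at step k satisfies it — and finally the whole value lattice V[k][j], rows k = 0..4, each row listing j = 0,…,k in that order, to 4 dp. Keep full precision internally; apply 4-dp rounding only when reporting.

price = 34.3867
boundary = - - 87.6275 109.5432
tree:
34.3867
48.9761 17.6518
66.9025 28.5078 5.0884
84.4336 44.9868 9.4607 0.0000
98.4574 66.9025 17.5900 0.0000 0.0000

Δt=0.49275, u=1.25010, d=0.79994, q=0.45870, disc=e^(-rΔt)=0.99361
k=4 terminal: V=max(K-S,0) → 98.4574 66.9025 17.5900 0.0000 0.0000
k=3: j=0 S=70.0964 intr=84.4336 cont=83.4469 V=84.4336[EX]; j=1 S=109.5432 intr=44.9868 cont=44.0001 V=44.9868[EX]; j=2 S=171.1887 intr=0.0000 cont=9.4607 V=9.4607[hold]; j=3 S=267.5253 intr=0.0000 cont=0.0000 V=0.0000[hold]  S*(3)=109.5432
k=2: j=0 S=87.6275 intr=66.9025 cont=65.9157 V=66.9025[EX]; j=1 S=136.9400 intr=17.5900 cont=28.5078 V=28.5078[hold]; j=2 S=214.0031 intr=0.0000 cont=5.0884 V=5.0884[hold]  S*(2)=87.6275
k=1: j=0 S=109.5432 intr=44.9868 cont=48.9761 V=48.9761[hold]; j=1 S=171.1887 intr=0.0000 cont=17.6518 V=17.6518[hold]  S*(1)=-
k=0: j=0 S=136.9400 intr=17.5900 cont=34.3867 V=34.3867[hold]  S*(0)=-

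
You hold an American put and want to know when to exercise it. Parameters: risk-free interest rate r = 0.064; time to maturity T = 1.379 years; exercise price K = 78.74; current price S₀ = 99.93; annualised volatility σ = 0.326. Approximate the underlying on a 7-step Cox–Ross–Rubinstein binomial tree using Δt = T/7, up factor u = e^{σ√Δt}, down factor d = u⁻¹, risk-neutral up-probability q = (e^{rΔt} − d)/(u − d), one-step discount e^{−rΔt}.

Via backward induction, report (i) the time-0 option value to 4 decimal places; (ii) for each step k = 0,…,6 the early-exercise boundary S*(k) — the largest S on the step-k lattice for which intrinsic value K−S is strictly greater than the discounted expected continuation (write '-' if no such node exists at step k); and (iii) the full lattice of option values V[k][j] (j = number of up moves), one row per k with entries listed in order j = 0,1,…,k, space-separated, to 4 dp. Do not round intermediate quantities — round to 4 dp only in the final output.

price = 3.8469
boundary = - - - - 56.0192 48.4726 56.0192
tree:
3.8469
6.2916 1.5713
10.0124 2.8392 0.3805
15.4037 5.0323 0.7826 0.0000
22.7208 8.6902 1.6095 0.0000 0.0000
30.2674 14.4599 3.3100 0.0000 0.0000 0.0000
36.7973 22.7208 6.8072 0.0000 0.0000 0.0000 0.0000
42.4475 30.2674 13.9994 0.0000 0.0000 0.0000 0.0000 0.0000

Δt=0.19700  u=1.15569  d=0.86529  q=0.50758  discount=0.98747
step 7 (expiry): payoffs max(K−S,0) = 42.4475 30.2674 13.9994 0.0000 0.0000 0.0000 0.0000 0.0000
step 6: (k=6,j=0): S=41.9427, (K−S)⁺=36.7973, hold=35.8107 ⇒ V=36.7973 exercise | (k=6,j=1): S=56.0192, (K−S)⁺=22.7208, hold=21.7343 ⇒ V=22.7208 exercise | (k=6,j=2): S=74.8197, (K−S)⁺=3.9203, hold=6.8072 ⇒ V=6.8072 continue | (k=6,j=3): S=99.9300, (K−S)⁺=0.0000, hold=0.0000 ⇒ V=0.0000 continue | (k=6,j=4): S=133.4675, (K−S)⁺=0.0000, hold=0.0000 ⇒ V=0.0000 continue | (k=6,j=5): S=178.2605, (K−S)⁺=0.0000, hold=0.0000 ⇒ V=0.0000 continue | (k=6,j=6): S=238.0866, (K−S)⁺=0.0000, hold=0.0000 ⇒ V=0.0000 continue  boundary S*=56.0192
step 5: (k=5,j=0): S=48.4726, (K−S)⁺=30.2674, hold=29.2808 ⇒ V=30.2674 exercise | (k=5,j=1): S=64.7406, (K−S)⁺=13.9994, hold=14.4599 ⇒ V=14.4599 continue | (k=5,j=2): S=86.4681, (K−S)⁺=0.0000, hold=3.3100 ⇒ V=3.3100 continue | (k=5,j=3): S=115.4877, (K−S)⁺=0.0000, hold=0.0000 ⇒ V=0.0000 continue | (k=5,j=4): S=154.2465, (K−S)⁺=0.0000, hold=0.0000 ⇒ V=0.0000 continue | (k=5,j=5): S=206.0132, (K−S)⁺=0.0000, hold=0.0000 ⇒ V=0.0000 continue  boundary S*=48.4726
step 4: (k=4,j=0): S=56.0192, (K−S)⁺=22.7208, hold=21.9651 ⇒ V=22.7208 exercise | (k=4,j=1): S=74.8197, (K−S)⁺=3.9203, hold=8.6902 ⇒ V=8.6902 continue | (k=4,j=2): S=99.9300, (K−S)⁺=0.0000, hold=1.6095 ⇒ V=1.6095 continue | (k=4,j=3): S=133.4675, (K−S)⁺=0.0000, hold=0.0000 ⇒ V=0.0000 continue | (k=4,j=4): S=178.2605, (K−S)⁺=0.0000, hold=0.0000 ⇒ V=0.0000 continue  boundary S*=56.0192
step 3: (k=3,j=0): S=64.7406, (K−S)⁺=13.9994, hold=15.4037 ⇒ V=15.4037 continue | (k=3,j=1): S=86.4681, (K−S)⁺=0.0000, hold=5.0323 ⇒ V=5.0323 continue | (k=3,j=2): S=115.4877, (K−S)⁺=0.0000, hold=0.7826 ⇒ V=0.7826 continue | (k=3,j=3): S=154.2465, (K−S)⁺=0.0000, hold=0.0000 ⇒ V=0.0000 continue  boundary S*=-
step 2: (k=2,j=0): S=74.8197, (K−S)⁺=3.9203, hold=10.0124 ⇒ V=10.0124 continue | (k=2,j=1): S=99.9300, (K−S)⁺=0.0000, hold=2.8392 ⇒ V=2.8392 continue | (k=2,j=2): S=133.4675, (K−S)⁺=0.0000, hold=0.3805 ⇒ V=0.3805 continue  boundary S*=-
step 1: (k=1,j=0): S=86.4681, (K−S)⁺=0.0000, hold=6.2916 ⇒ V=6.2916 continue | (k=1,j=1): S=115.4877, (K−S)⁺=0.0000, hold=1.5713 ⇒ V=1.5713 continue  boundary S*=-
step 0: (k=0,j=0): S=99.9300, (K−S)⁺=0.0000, hold=3.8469 ⇒ V=3.8469 continue  boundary S*=-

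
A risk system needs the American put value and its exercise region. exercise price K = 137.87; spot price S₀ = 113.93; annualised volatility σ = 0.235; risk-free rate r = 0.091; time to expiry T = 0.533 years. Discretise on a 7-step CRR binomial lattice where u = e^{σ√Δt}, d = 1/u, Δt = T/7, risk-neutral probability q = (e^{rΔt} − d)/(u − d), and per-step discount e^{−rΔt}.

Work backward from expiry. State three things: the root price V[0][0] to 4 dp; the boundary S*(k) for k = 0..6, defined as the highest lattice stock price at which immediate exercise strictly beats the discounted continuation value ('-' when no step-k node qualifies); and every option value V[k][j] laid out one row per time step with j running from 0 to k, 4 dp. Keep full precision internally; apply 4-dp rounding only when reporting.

Δt=0.07614  u=1.06699  d=0.93721  q=0.53737  discount=0.99309
step 7 (expiry): payoffs max(K−S,0) = 65.5093 55.4890 44.0811 31.0934 16.3073 0.0000 0.0000 0.0000
step 6: (k=6,j=0): S=77.2084, (K−S)⁺=60.6616, hold=59.7096 ⇒ V=60.6616 exercise | (k=6,j=1): S=87.9001, (K−S)⁺=49.9699, hold=49.0179 ⇒ V=49.9699 exercise | (k=6,j=2): S=100.0723, (K−S)⁺=37.7977, hold=36.8457 ⇒ V=37.7977 exercise | (k=6,j=3): S=113.9300, (K−S)⁺=23.9400, hold=22.9880 ⇒ V=23.9400 exercise | (k=6,j=4): S=129.7067, (K−S)⁺=8.1633, hold=7.4922 ⇒ V=8.1633 exercise | (k=6,j=5): S=147.6682, (K−S)⁺=0.0000, hold=0.0000 ⇒ V=0.0000 continue | (k=6,j=6): S=168.1169, (K−S)⁺=0.0000, hold=0.0000 ⇒ V=0.0000 continue  boundary S*=129.7067
step 5: (k=5,j=0): S=82.3810, (K−S)⁺=55.4890, hold=54.5370 ⇒ V=55.4890 exercise | (k=5,j=1): S=93.7889, (K−S)⁺=44.0811, hold=43.1291 ⇒ V=44.0811 exercise | (k=5,j=2): S=106.7766, (K−S)⁺=31.0934, hold=30.1415 ⇒ V=31.0934 exercise | (k=5,j=3): S=121.5627, (K−S)⁺=16.3073, hold=15.3553 ⇒ V=16.3073 exercise | (k=5,j=4): S=138.3964, (K−S)⁺=0.0000, hold=3.7505 ⇒ V=3.7505 continue | (k=5,j=5): S=157.5612, (K−S)⁺=0.0000, hold=0.0000 ⇒ V=0.0000 continue  boundary S*=121.5627
step 4: (k=4,j=0): S=87.9001, (K−S)⁺=49.9699, hold=49.0179 ⇒ V=49.9699 exercise | (k=4,j=1): S=100.0723, (K−S)⁺=37.7977, hold=36.8457 ⇒ V=37.7977 exercise | (k=4,j=2): S=113.9300, (K−S)⁺=23.9400, hold=22.9880 ⇒ V=23.9400 exercise | (k=4,j=3): S=129.7067, (K−S)⁺=8.1633, hold=9.4937 ⇒ V=9.4937 continue | (k=4,j=4): S=147.6682, (K−S)⁺=0.0000, hold=1.7231 ⇒ V=1.7231 continue  boundary S*=113.9300
step 3: (k=3,j=0): S=93.7889, (K−S)⁺=44.0811, hold=43.1291 ⇒ V=44.0811 exercise | (k=3,j=1): S=106.7766, (K−S)⁺=31.0934, hold=30.1415 ⇒ V=31.0934 exercise | (k=3,j=2): S=121.5627, (K−S)⁺=16.3073, hold=16.0653 ⇒ V=16.3073 exercise | (k=3,j=3): S=138.3964, (K−S)⁺=0.0000, hold=5.2813 ⇒ V=5.2813 continue  boundary S*=121.5627
step 2: (k=2,j=0): S=100.0723, (K−S)⁺=37.7977, hold=36.8457 ⇒ V=37.7977 exercise | (k=2,j=1): S=113.9300, (K−S)⁺=23.9400, hold=22.9880 ⇒ V=23.9400 exercise | (k=2,j=2): S=129.7067, (K−S)⁺=8.1633, hold=10.3106 ⇒ V=10.3106 continue  boundary S*=113.9300
step 1: (k=1,j=0): S=106.7766, (K−S)⁺=31.0934, hold=30.1415 ⇒ V=31.0934 exercise | (k=1,j=1): S=121.5627, (K−S)⁺=16.3073, hold=16.5012 ⇒ V=16.5012 continue  boundary S*=106.7766
step 0: (k=0,j=0): S=113.9300, (K−S)⁺=23.9400, hold=23.0915 ⇒ V=23.9400 exercise  boundary S*=113.9300

price = 23.9400
boundary = 113.9300 106.7766 113.9300 121.5627 113.9300 121.5627 129.7067
tree:
23.9400
31.0934 16.5012
37.7977 23.9400 10.3106
44.0811 31.0934 16.3073 5.2813
49.9699 37.7977 23.9400 9.4937 1.7231
55.4890 44.0811 31.0934 16.3073 3.7505 0.0000
60.6616 49.9699 37.7977 23.9400 8.1633 0.0000 0.0000
65.5093 55.4890 44.0811 31.0934 16.3073 0.0000 0.0000 0.0000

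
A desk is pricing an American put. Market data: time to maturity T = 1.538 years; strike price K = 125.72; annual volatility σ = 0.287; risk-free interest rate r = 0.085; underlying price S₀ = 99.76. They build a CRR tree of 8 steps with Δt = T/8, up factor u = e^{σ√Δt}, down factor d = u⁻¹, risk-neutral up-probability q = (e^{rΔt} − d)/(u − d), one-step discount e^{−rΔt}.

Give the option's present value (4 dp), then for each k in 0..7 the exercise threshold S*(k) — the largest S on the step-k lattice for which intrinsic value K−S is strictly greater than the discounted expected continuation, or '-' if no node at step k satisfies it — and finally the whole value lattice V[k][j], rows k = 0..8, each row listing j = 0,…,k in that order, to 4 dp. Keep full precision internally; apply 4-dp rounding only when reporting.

price = 26.2593
boundary = - 87.9641 99.7600 87.9641 99.7600 87.9641 99.7600 113.1378
tree:
26.2593
37.7559 17.0319
48.1571 25.9600 9.7623
57.3284 37.7559 16.2315 4.4152
65.4152 48.1571 25.9600 8.2385 1.2133
72.5458 57.3284 37.7559 14.9350 2.6459 0.0000
78.8333 65.4152 48.1571 25.9600 5.7699 0.0000 0.0000
84.3773 72.5458 57.3284 37.7559 12.5822 0.0000 0.0000 0.0000
89.2658 78.8333 65.4152 48.1571 25.9600 0.0000 0.0000 0.0000 0.0000

Δt=0.19225  u=1.13410  d=0.88176  q=0.53387  discount=0.98379
step 8 (expiry): payoffs max(K−S,0) = 89.2658 78.8333 65.4152 48.1571 25.9600 0.0000 0.0000 0.0000 0.0000
step 7: (k=7,j=0): S=41.3427, (K−S)⁺=84.3773, hold=82.3396 ⇒ V=84.3773 exercise | (k=7,j=1): S=53.1742, (K−S)⁺=72.5458, hold=70.5081 ⇒ V=72.5458 exercise | (k=7,j=2): S=68.3916, (K−S)⁺=57.3284, hold=55.2906 ⇒ V=57.3284 exercise | (k=7,j=3): S=87.9641, (K−S)⁺=37.7559, hold=35.7182 ⇒ V=37.7559 exercise | (k=7,j=4): S=113.1378, (K−S)⁺=12.5822, hold=11.9046 ⇒ V=12.5822 exercise | (k=7,j=5): S=145.5157, (K−S)⁺=0.0000, hold=0.0000 ⇒ V=0.0000 continue | (k=7,j=6): S=187.1597, (K−S)⁺=0.0000, hold=0.0000 ⇒ V=0.0000 continue | (k=7,j=7): S=240.7213, (K−S)⁺=0.0000, hold=0.0000 ⇒ V=0.0000 continue  boundary S*=113.1378
step 6: (k=6,j=0): S=46.8867, (K−S)⁺=78.8333, hold=76.7956 ⇒ V=78.8333 exercise | (k=6,j=1): S=60.3048, (K−S)⁺=65.4152, hold=63.3775 ⇒ V=65.4152 exercise | (k=6,j=2): S=77.5629, (K−S)⁺=48.1571, hold=46.1194 ⇒ V=48.1571 exercise | (k=6,j=3): S=99.7600, (K−S)⁺=25.9600, hold=23.9223 ⇒ V=25.9600 exercise | (k=6,j=4): S=128.3095, (K−S)⁺=0.0000, hold=5.7699 ⇒ V=5.7699 continue | (k=6,j=5): S=165.0293, (K−S)⁺=0.0000, hold=0.0000 ⇒ V=0.0000 continue | (k=6,j=6): S=212.2577, (K−S)⁺=0.0000, hold=0.0000 ⇒ V=0.0000 continue  boundary S*=99.7600
step 5: (k=5,j=0): S=53.1742, (K−S)⁺=72.5458, hold=70.5081 ⇒ V=72.5458 exercise | (k=5,j=1): S=68.3916, (K−S)⁺=57.3284, hold=55.2906 ⇒ V=57.3284 exercise | (k=5,j=2): S=87.9641, (K−S)⁺=37.7559, hold=35.7182 ⇒ V=37.7559 exercise | (k=5,j=3): S=113.1378, (K−S)⁺=12.5822, hold=14.9350 ⇒ V=14.9350 continue | (k=5,j=4): S=145.5157, (K−S)⁺=0.0000, hold=2.6459 ⇒ V=2.6459 continue | (k=5,j=5): S=187.1597, (K−S)⁺=0.0000, hold=0.0000 ⇒ V=0.0000 continue  boundary S*=87.9641
step 4: (k=4,j=0): S=60.3048, (K−S)⁺=65.4152, hold=63.3775 ⇒ V=65.4152 exercise | (k=4,j=1): S=77.5629, (K−S)⁺=48.1571, hold=46.1194 ⇒ V=48.1571 exercise | (k=4,j=2): S=99.7600, (K−S)⁺=25.9600, hold=25.1580 ⇒ V=25.9600 exercise | (k=4,j=3): S=128.3095, (K−S)⁺=0.0000, hold=8.2385 ⇒ V=8.2385 continue | (k=4,j=4): S=165.0293, (K−S)⁺=0.0000, hold=1.2133 ⇒ V=1.2133 continue  boundary S*=99.7600
step 3: (k=3,j=0): S=68.3916, (K−S)⁺=57.3284, hold=55.2906 ⇒ V=57.3284 exercise | (k=3,j=1): S=87.9641, (K−S)⁺=37.7559, hold=35.7182 ⇒ V=37.7559 exercise | (k=3,j=2): S=113.1378, (K−S)⁺=12.5822, hold=16.2315 ⇒ V=16.2315 continue | (k=3,j=3): S=145.5157, (K−S)⁺=0.0000, hold=4.4152 ⇒ V=4.4152 continue  boundary S*=87.9641
step 2: (k=2,j=0): S=77.5629, (K−S)⁺=48.1571, hold=46.1194 ⇒ V=48.1571 exercise | (k=2,j=1): S=99.7600, (K−S)⁺=25.9600, hold=25.8390 ⇒ V=25.9600 exercise | (k=2,j=2): S=128.3095, (K−S)⁺=0.0000, hold=9.7623 ⇒ V=9.7623 continue  boundary S*=99.7600
step 1: (k=1,j=0): S=87.9641, (K−S)⁺=37.7559, hold=35.7182 ⇒ V=37.7559 exercise | (k=1,j=1): S=113.1378, (K−S)⁺=12.5822, hold=17.0319 ⇒ V=17.0319 continue  boundary S*=87.9641
step 0: (k=0,j=0): S=99.7600, (K−S)⁺=25.9600, hold=26.2593 ⇒ V=26.2593 continue  boundary S*=-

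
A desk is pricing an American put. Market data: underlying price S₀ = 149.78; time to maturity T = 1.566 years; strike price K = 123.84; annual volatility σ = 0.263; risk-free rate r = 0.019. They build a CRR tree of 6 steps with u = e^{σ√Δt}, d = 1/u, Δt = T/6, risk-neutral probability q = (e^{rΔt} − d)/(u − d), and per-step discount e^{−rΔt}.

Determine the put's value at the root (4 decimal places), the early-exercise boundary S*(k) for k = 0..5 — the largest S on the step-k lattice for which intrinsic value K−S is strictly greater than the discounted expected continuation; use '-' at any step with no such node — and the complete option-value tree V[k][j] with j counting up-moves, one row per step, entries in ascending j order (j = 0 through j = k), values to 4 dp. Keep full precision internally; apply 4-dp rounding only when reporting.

Δt=0.26100  u=1.14381  d=0.87427  q=0.48490  discount=0.99505
step 6 (expiry): payoffs max(K−S,0) = 56.9536 36.3329 9.3550 0.0000 0.0000 0.0000 0.0000
step 5: (k=5,j=0): S=76.5052, (K−S)⁺=47.3348, hold=46.7222 ⇒ V=47.3348 exercise | (k=5,j=1): S=100.0912, (K−S)⁺=23.7488, hold=23.1362 ⇒ V=23.7488 exercise | (k=5,j=2): S=130.9487, (K−S)⁺=0.0000, hold=4.7949 ⇒ V=4.7949 continue | (k=5,j=3): S=171.3194, (K−S)⁺=0.0000, hold=0.0000 ⇒ V=0.0000 continue | (k=5,j=4): S=224.1360, (K−S)⁺=0.0000, hold=0.0000 ⇒ V=0.0000 continue | (k=5,j=5): S=293.2357, (K−S)⁺=0.0000, hold=0.0000 ⇒ V=0.0000 continue  boundary S*=100.0912
step 4: (k=4,j=0): S=87.5071, (K−S)⁺=36.3329, hold=35.7203 ⇒ V=36.3329 exercise | (k=4,j=1): S=114.4850, (K−S)⁺=9.3550, hold=14.4859 ⇒ V=14.4859 continue | (k=4,j=2): S=149.7800, (K−S)⁺=0.0000, hold=2.4576 ⇒ V=2.4576 continue | (k=4,j=3): S=195.9562, (K−S)⁺=0.0000, hold=0.0000 ⇒ V=0.0000 continue | (k=4,j=4): S=256.3683, (K−S)⁺=0.0000, hold=0.0000 ⇒ V=0.0000 continue  boundary S*=87.5071
step 3: (k=3,j=0): S=100.0912, (K−S)⁺=23.7488, hold=25.6119 ⇒ V=25.6119 continue | (k=3,j=1): S=130.9487, (K−S)⁺=0.0000, hold=8.6105 ⇒ V=8.6105 continue | (k=3,j=2): S=171.3194, (K−S)⁺=0.0000, hold=1.2596 ⇒ V=1.2596 continue | (k=3,j=3): S=224.1360, (K−S)⁺=0.0000, hold=0.0000 ⇒ V=0.0000 continue  boundary S*=-
step 2: (k=2,j=0): S=114.4850, (K−S)⁺=9.3550, hold=17.2820 ⇒ V=17.2820 continue | (k=2,j=1): S=149.7800, (K−S)⁺=0.0000, hold=5.0211 ⇒ V=5.0211 continue | (k=2,j=2): S=195.9562, (K−S)⁺=0.0000, hold=0.6456 ⇒ V=0.6456 continue  boundary S*=-
step 1: (k=1,j=0): S=130.9487, (K−S)⁺=0.0000, hold=11.2805 ⇒ V=11.2805 continue | (k=1,j=1): S=171.3194, (K−S)⁺=0.0000, hold=2.8851 ⇒ V=2.8851 continue  boundary S*=-
step 0: (k=0,j=0): S=149.7800, (K−S)⁺=0.0000, hold=7.1739 ⇒ V=7.1739 continue  boundary S*=-

price = 7.1739
boundary = - - - - 87.5071 100.0912
tree:
7.1739
11.2805 2.8851
17.2820 5.0211 0.6456
25.6119 8.6105 1.2596 0.0000
36.3329 14.4859 2.4576 0.0000 0.0000
47.3348 23.7488 4.7949 0.0000 0.0000 0.0000
56.9536 36.3329 9.3550 0.0000 0.0000 0.0000 0.0000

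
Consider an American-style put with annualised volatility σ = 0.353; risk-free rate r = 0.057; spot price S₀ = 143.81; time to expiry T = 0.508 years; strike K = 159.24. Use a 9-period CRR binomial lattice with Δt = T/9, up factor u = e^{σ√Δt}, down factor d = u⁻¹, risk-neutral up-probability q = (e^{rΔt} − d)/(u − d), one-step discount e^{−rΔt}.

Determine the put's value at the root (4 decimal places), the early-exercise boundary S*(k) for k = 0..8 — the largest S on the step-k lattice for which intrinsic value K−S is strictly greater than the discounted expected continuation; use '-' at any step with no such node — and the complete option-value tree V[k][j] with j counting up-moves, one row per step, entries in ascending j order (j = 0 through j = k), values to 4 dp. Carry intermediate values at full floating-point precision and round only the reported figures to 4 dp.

price = 21.8464
boundary = - - - 111.8205 121.6029 111.8205 121.6029 132.2411 143.8100
tree:
21.8464
29.1977 14.5843
37.8331 20.6899 8.5297
47.4195 28.4236 13.0353 4.0473
56.4149 37.6371 19.3287 6.7818 1.3197
64.6867 47.4195 27.6086 11.1151 2.4616 0.1783
72.2931 56.4149 37.6371 17.6877 4.5678 0.3565 0.0000
79.2876 64.6867 47.4195 26.9989 8.4250 0.7127 0.0000 0.0000
85.7194 72.2931 56.4149 37.6371 15.4300 1.4250 0.0000 0.0000 0.0000
91.6338 79.2876 64.6867 47.4195 26.9989 2.8491 0.0000 0.0000 0.0000 0.0000

Δt=0.05644, u=1.08748, d=0.91955, q=0.49824, disc=e^(-rΔt)=0.99679
k=9 terminal: V=max(K-S,0) → 91.6338 79.2876 64.6867 47.4195 26.9989 2.8491 0.0000 0.0000 0.0000 0.0000
k=8: j=0 S=73.5206 intr=85.7194 cont=85.2079 V=85.7194[EX]; j=1 S=86.9469 intr=72.2931 cont=71.7816 V=72.2931[EX]; j=2 S=102.8251 intr=56.4149 cont=55.9034 V=56.4149[EX]; j=3 S=121.6029 intr=37.6371 cont=37.1255 V=37.6371[EX]; j=4 S=143.8100 intr=15.4300 cont=14.9185 V=15.4300[EX]; j=5 S=170.0725 intr=0.0000 cont=1.4250 V=1.4250[hold]; j=6 S=201.1310 intr=0.0000 cont=0.0000 V=0.0000[hold]; j=7 S=237.8614 intr=0.0000 cont=0.0000 V=0.0000[hold]; j=8 S=281.2995 intr=0.0000 cont=0.0000 V=0.0000[hold]  S*(8)=143.8100
k=7: j=0 S=79.9524 intr=79.2876 cont=78.7761 V=79.2876[EX]; j=1 S=94.5533 intr=64.6867 cont=64.1752 V=64.6867[EX]; j=2 S=111.8205 intr=47.4195 cont=46.9079 V=47.4195[EX]; j=3 S=132.2411 intr=26.9989 cont=26.4874 V=26.9989[EX]; j=4 S=156.3909 intr=2.8491 cont=8.4250 V=8.4250[hold]; j=5 S=184.9509 intr=0.0000 cont=0.7127 V=0.7127[hold]; j=6 S=218.7266 intr=0.0000 cont=0.0000 V=0.0000[hold]; j=7 S=258.6703 intr=0.0000 cont=0.0000 V=0.0000[hold]  S*(7)=132.2411
k=6: j=0 S=86.9469 intr=72.2931 cont=71.7816 V=72.2931[EX]; j=1 S=102.8251 intr=56.4149 cont=55.9034 V=56.4149[EX]; j=2 S=121.6029 intr=37.6371 cont=37.1255 V=37.6371[EX]; j=3 S=143.8100 intr=15.4300 cont=17.6877 V=17.6877[hold]; j=4 S=170.0725 intr=0.0000 cont=4.5678 V=4.5678[hold]; j=5 S=201.1310 intr=0.0000 cont=0.3565 V=0.3565[hold]; j=6 S=237.8614 intr=0.0000 cont=0.0000 V=0.0000[hold]  S*(6)=121.6029
k=5: j=0 S=94.5533 intr=64.6867 cont=64.1752 V=64.6867[EX]; j=1 S=111.8205 intr=47.4195 cont=46.9079 V=47.4195[EX]; j=2 S=132.2411 intr=26.9989 cont=27.6086 V=27.6086[hold]; j=3 S=156.3909 intr=2.8491 cont=11.1151 V=11.1151[hold]; j=4 S=184.9509 intr=0.0000 cont=2.4616 V=2.4616[hold]; j=5 S=218.7266 intr=0.0000 cont=0.1783 V=0.1783[hold]  S*(5)=111.8205
k=4: j=0 S=102.8251 intr=56.4149 cont=55.9034 V=56.4149[EX]; j=1 S=121.6029 intr=37.6371 cont=37.4284 V=37.6371[EX]; j=2 S=143.8100 intr=15.4300 cont=19.3287 V=19.3287[hold]; j=3 S=170.0725 intr=0.0000 cont=6.7818 V=6.7818[hold]; j=4 S=201.1310 intr=0.0000 cont=1.3197 V=1.3197[hold]  S*(4)=121.6029
k=3: j=0 S=111.8205 intr=47.4195 cont=46.9079 V=47.4195[EX]; j=1 S=132.2411 intr=26.9989 cont=28.4236 V=28.4236[hold]; j=2 S=156.3909 intr=2.8491 cont=13.0353 V=13.0353[hold]; j=3 S=184.9509 intr=0.0000 cont=4.0473 V=4.0473[hold]  S*(3)=111.8205
k=2: j=0 S=121.6029 intr=37.6371 cont=37.8331 V=37.8331[hold]; j=1 S=143.8100 intr=15.4300 cont=20.6899 V=20.6899[hold]; j=2 S=170.0725 intr=0.0000 cont=8.5297 V=8.5297[hold]  S*(2)=-
k=1: j=0 S=132.2411 intr=26.9989 cont=29.1977 V=29.1977[hold]; j=1 S=156.3909 intr=2.8491 cont=14.5843 V=14.5843[hold]  S*(1)=-
k=0: j=0 S=143.8100 intr=15.4300 cont=21.8464 V=21.8464[hold]  S*(0)=-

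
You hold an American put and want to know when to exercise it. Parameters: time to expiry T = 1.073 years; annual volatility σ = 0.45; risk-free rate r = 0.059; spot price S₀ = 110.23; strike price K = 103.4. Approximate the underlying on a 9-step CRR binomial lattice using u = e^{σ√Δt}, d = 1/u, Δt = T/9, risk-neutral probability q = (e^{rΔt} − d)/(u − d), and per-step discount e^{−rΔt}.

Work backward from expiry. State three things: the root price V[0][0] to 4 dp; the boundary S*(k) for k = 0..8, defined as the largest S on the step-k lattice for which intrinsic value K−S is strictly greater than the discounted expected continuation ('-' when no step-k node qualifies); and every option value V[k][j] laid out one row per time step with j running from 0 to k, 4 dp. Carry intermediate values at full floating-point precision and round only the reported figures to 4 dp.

Δt=0.11922, u=1.16810, d=0.85609, q=0.48386, disc=e^(-rΔt)=0.99299
k=9 terminal: V=max(K-S,0) → 76.1743 66.2517 52.7127 34.2393 9.0331 0.0000 0.0000 0.0000 0.0000 0.0000
k=8: j=0 S=31.8024 intr=71.5976 cont=70.8729 V=71.5976[EX]; j=1 S=43.3930 intr=60.0070 cont=59.2822 V=60.0070[EX]; j=2 S=59.2079 intr=44.1921 cont=43.4673 V=44.1921[EX]; j=3 S=80.7867 intr=22.6133 cont=21.8886 V=22.6133[EX]; j=4 S=110.2300 intr=0.0000 cont=4.6297 V=4.6297[hold]; j=5 S=150.4042 intr=0.0000 cont=0.0000 V=0.0000[hold]; j=6 S=205.2202 intr=0.0000 cont=0.0000 V=0.0000[hold]; j=7 S=280.0143 intr=0.0000 cont=0.0000 V=0.0000[hold]; j=8 S=382.0676 intr=0.0000 cont=0.0000 V=0.0000[hold]  S*(8)=80.7867
k=7: j=0 S=37.1483 intr=66.2517 cont=65.5269 V=66.2517[EX]; j=1 S=50.6873 intr=52.7127 cont=51.9879 V=52.7127[EX]; j=2 S=69.1607 intr=34.2393 cont=33.5145 V=34.2393[EX]; j=3 S=94.3669 intr=9.0331 cont=13.8143 V=13.8143[hold]; j=4 S=128.7597 intr=0.0000 cont=2.3728 V=2.3728[hold]; j=5 S=175.6871 intr=0.0000 cont=0.0000 V=0.0000[hold]; j=6 S=239.7177 intr=0.0000 cont=0.0000 V=0.0000[hold]; j=7 S=327.0847 intr=0.0000 cont=0.0000 V=0.0000[hold]  S*(7)=69.1607
k=6: j=0 S=43.3930 intr=60.0070 cont=59.2822 V=60.0070[EX]; j=1 S=59.2079 intr=44.1921 cont=43.4673 V=44.1921[EX]; j=2 S=80.7867 intr=22.6133 cont=24.1858 V=24.1858[hold]; j=3 S=110.2300 intr=0.0000 cont=8.2202 V=8.2202[hold]; j=4 S=150.4042 intr=0.0000 cont=1.2161 V=1.2161[hold]; j=5 S=205.2202 intr=0.0000 cont=0.0000 V=0.0000[hold]; j=6 S=280.0143 intr=0.0000 cont=0.0000 V=0.0000[hold]  S*(6)=59.2079
k=5: j=0 S=50.6873 intr=52.7127 cont=51.9879 V=52.7127[EX]; j=1 S=69.1607 intr=34.2393 cont=34.2700 V=34.2700[hold]; j=2 S=94.3669 intr=9.0331 cont=16.3453 V=16.3453[hold]; j=3 S=128.7597 intr=0.0000 cont=4.7974 V=4.7974[hold]; j=4 S=175.6871 intr=0.0000 cont=0.6233 V=0.6233[hold]; j=5 S=239.7177 intr=0.0000 cont=0.0000 V=0.0000[hold]  S*(5)=50.6873
k=4: j=0 S=59.2079 intr=44.1921 cont=43.4821 V=44.1921[EX]; j=1 S=80.7867 intr=22.6133 cont=25.4176 V=25.4176[hold]; j=2 S=110.2300 intr=0.0000 cont=10.6824 V=10.6824[hold]; j=3 S=150.4042 intr=0.0000 cont=2.7583 V=2.7583[hold]; j=4 S=205.2202 intr=0.0000 cont=0.3195 V=0.3195[hold]  S*(4)=59.2079
k=3: j=0 S=69.1607 intr=34.2393 cont=34.8618 V=34.8618[hold]; j=1 S=94.3669 intr=9.0331 cont=18.1597 V=18.1597[hold]; j=2 S=128.7597 intr=0.0000 cont=6.8002 V=6.8002[hold]; j=3 S=175.6871 intr=0.0000 cont=1.5672 V=1.5672[hold]  S*(3)=-
k=2: j=0 S=80.7867 intr=22.6133 cont=26.5926 V=26.5926[hold]; j=1 S=110.2300 intr=0.0000 cont=12.5746 V=12.5746[hold]; j=2 S=150.4042 intr=0.0000 cont=4.2382 V=4.2382[hold]  S*(2)=-
k=1: j=0 S=94.3669 intr=9.0331 cont=19.6710 V=19.6710[hold]; j=1 S=128.7597 intr=0.0000 cont=8.4811 V=8.4811[hold]  S*(1)=-
k=0: j=0 S=110.2300 intr=0.0000 cont=14.1568 V=14.1568[hold]  S*(0)=-

price = 14.1568
boundary = - - - - 59.2079 50.6873 59.2079 69.1607 80.7867
tree:
14.1568
19.6710 8.4811
26.5926 12.5746 4.2382
34.8618 18.1597 6.8002 1.5672
44.1921 25.4176 10.6824 2.7583 0.3195
52.7127 34.2700 16.3453 4.7974 0.6233 0.0000
60.0070 44.1921 24.1858 8.2202 1.2161 0.0000 0.0000
66.2517 52.7127 34.2393 13.8143 2.3728 0.0000 0.0000 0.0000
71.5976 60.0070 44.1921 22.6133 4.6297 0.0000 0.0000 0.0000 0.0000
76.1743 66.2517 52.7127 34.2393 9.0331 0.0000 0.0000 0.0000 0.0000 0.0000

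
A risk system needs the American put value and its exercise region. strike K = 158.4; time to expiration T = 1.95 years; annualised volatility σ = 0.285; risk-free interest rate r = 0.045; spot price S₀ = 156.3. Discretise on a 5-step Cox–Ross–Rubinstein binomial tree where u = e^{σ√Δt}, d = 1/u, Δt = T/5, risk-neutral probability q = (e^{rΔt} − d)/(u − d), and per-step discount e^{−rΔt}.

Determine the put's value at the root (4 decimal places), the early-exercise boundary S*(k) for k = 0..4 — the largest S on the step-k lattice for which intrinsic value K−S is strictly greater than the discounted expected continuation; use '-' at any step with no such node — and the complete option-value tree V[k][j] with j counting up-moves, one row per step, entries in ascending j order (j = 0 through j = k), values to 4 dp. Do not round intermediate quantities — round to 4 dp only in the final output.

Δt=0.39000  u=1.19480  d=0.83696  q=0.50510  discount=0.98260
step 5 (expiry): payoffs max(K−S,0) = 94.2089 66.7635 27.5836 0.0000 0.0000 0.0000
step 4: (k=4,j=0): S=76.6958, (K−S)⁺=81.7042, hold=78.9485 ⇒ V=81.7042 exercise | (k=4,j=1): S=109.4877, (K−S)⁺=48.9123, hold=46.1566 ⇒ V=48.9123 exercise | (k=4,j=2): S=156.3000, (K−S)⁺=2.1000, hold=13.4137 ⇒ V=13.4137 continue | (k=4,j=3): S=223.1272, (K−S)⁺=0.0000, hold=0.0000 ⇒ V=0.0000 continue | (k=4,j=4): S=318.5269, (K−S)⁺=0.0000, hold=0.0000 ⇒ V=0.0000 continue  boundary S*=109.4877
step 3: (k=3,j=0): S=91.6365, (K−S)⁺=66.7635, hold=64.0078 ⇒ V=66.7635 exercise | (k=3,j=1): S=130.8164, (K−S)⁺=27.5836, hold=30.4430 ⇒ V=30.4430 continue | (k=3,j=2): S=186.7479, (K−S)⁺=0.0000, hold=6.5230 ⇒ V=6.5230 continue | (k=3,j=3): S=266.5934, (K−S)⁺=0.0000, hold=0.0000 ⇒ V=0.0000 continue  boundary S*=91.6365
step 2: (k=2,j=0): S=109.4877, (K−S)⁺=48.9123, hold=47.5758 ⇒ V=48.9123 exercise | (k=2,j=1): S=156.3000, (K−S)⁺=2.1000, hold=18.0417 ⇒ V=18.0417 continue | (k=2,j=2): S=223.1272, (K−S)⁺=0.0000, hold=3.1721 ⇒ V=3.1721 continue  boundary S*=109.4877
step 1: (k=1,j=0): S=130.8164, (K−S)⁺=27.5836, hold=32.7399 ⇒ V=32.7399 continue | (k=1,j=1): S=186.7479, (K−S)⁺=0.0000, hold=10.3479 ⇒ V=10.3479 continue  boundary S*=-
step 0: (k=0,j=0): S=156.3000, (K−S)⁺=2.1000, hold=21.0569 ⇒ V=21.0569 continue  boundary S*=-

price = 21.0569
boundary = - - 109.4877 91.6365 109.4877
tree:
21.0569
32.7399 10.3479
48.9123 18.0417 3.1721
66.7635 30.4430 6.5230 0.0000
81.7042 48.9123 13.4137 0.0000 0.0000
94.2089 66.7635 27.5836 0.0000 0.0000 0.0000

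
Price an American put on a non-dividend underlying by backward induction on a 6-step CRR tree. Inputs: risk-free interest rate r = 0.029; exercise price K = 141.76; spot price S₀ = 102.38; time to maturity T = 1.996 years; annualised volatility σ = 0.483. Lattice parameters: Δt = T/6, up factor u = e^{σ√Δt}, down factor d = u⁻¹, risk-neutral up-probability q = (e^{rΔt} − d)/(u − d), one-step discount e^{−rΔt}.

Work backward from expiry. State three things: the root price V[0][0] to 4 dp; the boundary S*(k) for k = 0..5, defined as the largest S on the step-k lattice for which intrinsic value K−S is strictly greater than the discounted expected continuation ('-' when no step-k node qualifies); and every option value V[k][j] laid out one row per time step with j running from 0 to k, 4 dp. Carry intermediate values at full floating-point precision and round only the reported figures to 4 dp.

Δt=0.33267, u=1.32125, d=0.75686, q=0.44798, disc=e^(-rΔt)=0.99040
k=6 terminal: V=max(K-S,0) → 122.5159 108.1654 83.1134 39.3800 0.0000 0.0000 0.0000
k=5: j=0 S=25.4263 intr=116.3337 cont=114.9726 V=116.3337[EX]; j=1 S=44.3871 intr=97.3729 cont=96.0119 V=97.3729[EX]; j=2 S=77.4870 intr=64.2730 cont=62.9120 V=64.2730[EX]; j=3 S=135.2700 intr=6.4900 cont=21.5299 V=21.5299[hold]; j=4 S=236.1424 intr=0.0000 cont=0.0000 V=0.0000[hold]; j=5 S=412.2365 intr=0.0000 cont=0.0000 V=0.0000[hold]  S*(5)=77.4870
k=4: j=0 S=33.5946 intr=108.1654 cont=106.8043 V=108.1654[EX]; j=1 S=58.6466 intr=83.1134 cont=81.7524 V=83.1134[EX]; j=2 S=102.3800 intr=39.3800 cont=44.6918 V=44.6918[hold]; j=3 S=178.7260 intr=0.0000 cont=11.7709 V=11.7709[hold]; j=4 S=312.0040 intr=0.0000 cont=0.0000 V=0.0000[hold]  S*(4)=58.6466
k=3: j=0 S=44.3871 intr=97.3729 cont=96.0119 V=97.3729[EX]; j=1 S=77.4870 intr=64.2730 cont=65.2687 V=65.2687[hold]; j=2 S=135.2700 intr=6.4900 cont=29.6565 V=29.6565[hold]; j=3 S=236.1424 intr=0.0000 cont=6.4354 V=6.4354[hold]  S*(3)=44.3871
k=2: j=0 S=58.6466 intr=83.1134 cont=82.1942 V=83.1134[EX]; j=1 S=102.3800 intr=39.3800 cont=48.8418 V=48.8418[hold]; j=2 S=178.7260 intr=0.0000 cont=19.0691 V=19.0691[hold]  S*(2)=58.6466
k=1: j=0 S=77.4870 intr=64.2730 cont=67.1099 V=67.1099[hold]; j=1 S=135.2700 intr=6.4900 cont=35.1634 V=35.1634[hold]  S*(1)=-
k=0: j=0 S=102.3800 intr=39.3800 cont=52.2917 V=52.2917[hold]  S*(0)=-

price = 52.2917
boundary = - - 58.6466 44.3871 58.6466 77.4870
tree:
52.2917
67.1099 35.1634
83.1134 48.8418 19.0691
97.3729 65.2687 29.6565 6.4354
108.1654 83.1134 44.6918 11.7709 0.0000
116.3337 97.3729 64.2730 21.5299 0.0000 0.0000
122.5159 108.1654 83.1134 39.3800 0.0000 0.0000 0.0000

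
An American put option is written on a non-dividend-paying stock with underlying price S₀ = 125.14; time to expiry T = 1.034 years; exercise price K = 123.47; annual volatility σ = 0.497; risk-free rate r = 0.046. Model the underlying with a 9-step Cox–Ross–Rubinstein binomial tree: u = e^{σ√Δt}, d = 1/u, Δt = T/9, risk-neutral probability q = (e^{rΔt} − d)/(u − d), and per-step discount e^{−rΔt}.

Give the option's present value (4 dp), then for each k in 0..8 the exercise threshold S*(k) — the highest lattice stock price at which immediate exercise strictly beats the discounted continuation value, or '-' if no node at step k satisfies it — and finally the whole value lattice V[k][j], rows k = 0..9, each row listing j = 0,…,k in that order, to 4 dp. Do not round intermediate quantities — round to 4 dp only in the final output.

Δt=0.11489, u=1.18348, d=0.84497, q=0.47364, disc=e^(-rΔt)=0.99473
k=9 terminal: V=max(K-S,0) → 95.9944 84.9870 69.5697 47.9759 17.7310 0.0000 0.0000 0.0000 0.0000 0.0000
k=8: j=0 S=32.5168 intr=90.9532 cont=90.3024 V=90.9532[EX]; j=1 S=45.5439 intr=77.9261 cont=77.2753 V=77.9261[EX]; j=2 S=63.7899 intr=59.6801 cont=59.0293 V=59.6801[EX]; j=3 S=89.3458 intr=34.1242 cont=33.4734 V=34.1242[EX]; j=4 S=125.1400 intr=0.0000 cont=9.2837 V=9.2837[hold]; j=5 S=175.2743 intr=0.0000 cont=0.0000 V=0.0000[hold]; j=6 S=245.4936 intr=0.0000 cont=0.0000 V=0.0000[hold]; j=7 S=343.8446 intr=0.0000 cont=0.0000 V=0.0000[hold]; j=8 S=481.5975 intr=0.0000 cont=0.0000 V=0.0000[hold]  S*(8)=89.3458
k=7: j=0 S=38.4830 intr=84.9870 cont=84.3362 V=84.9870[EX]; j=1 S=53.9003 intr=69.5697 cont=68.9189 V=69.5697[EX]; j=2 S=75.4941 intr=47.9759 cont=47.3251 V=47.9759[EX]; j=3 S=105.7390 intr=17.7310 cont=22.2410 V=22.2410[hold]; j=4 S=148.1007 intr=0.0000 cont=4.8609 V=4.8609[hold]; j=5 S=207.4336 intr=0.0000 cont=0.0000 V=0.0000[hold]; j=6 S=290.5368 intr=0.0000 cont=0.0000 V=0.0000[hold]; j=7 S=406.9333 intr=0.0000 cont=0.0000 V=0.0000[hold]  S*(7)=75.4941
k=6: j=0 S=45.5439 intr=77.9261 cont=77.2753 V=77.9261[EX]; j=1 S=63.7899 intr=59.6801 cont=59.0293 V=59.6801[EX]; j=2 S=89.3458 intr=34.1242 cont=35.5982 V=35.5982[hold]; j=3 S=125.1400 intr=0.0000 cont=13.9353 V=13.9353[hold]; j=4 S=175.2743 intr=0.0000 cont=2.5451 V=2.5451[hold]; j=5 S=245.4936 intr=0.0000 cont=0.0000 V=0.0000[hold]; j=6 S=343.8446 intr=0.0000 cont=0.0000 V=0.0000[hold]  S*(6)=63.7899
k=5: j=0 S=53.9003 intr=69.5697 cont=68.9189 V=69.5697[EX]; j=1 S=75.4941 intr=47.9759 cont=48.0196 V=48.0196[hold]; j=2 S=105.7390 intr=17.7310 cont=25.2043 V=25.2043[hold]; j=3 S=148.1007 intr=0.0000 cont=8.4954 V=8.4954[hold]; j=4 S=207.4336 intr=0.0000 cont=1.3326 V=1.3326[hold]; j=5 S=290.5368 intr=0.0000 cont=0.0000 V=0.0000[hold]  S*(5)=53.9003
k=4: j=0 S=63.7899 intr=59.6801 cont=59.0498 V=59.6801[EX]; j=1 S=89.3458 intr=34.1242 cont=37.0172 V=37.0172[hold]; j=2 S=125.1400 intr=0.0000 cont=17.1992 V=17.1992[hold]; j=3 S=175.2743 intr=0.0000 cont=5.0759 V=5.0759[hold]; j=4 S=245.4936 intr=0.0000 cont=0.6977 V=0.6977[hold]  S*(4)=63.7899
k=3: j=0 S=75.4941 intr=47.9759 cont=48.6881 V=48.6881[hold]; j=1 S=105.7390 intr=17.7310 cont=27.4850 V=27.4850[hold]; j=2 S=148.1007 intr=0.0000 cont=11.3968 V=11.3968[hold]; j=3 S=207.4336 intr=0.0000 cont=2.9864 V=2.9864[hold]  S*(3)=-
k=2: j=0 S=89.3458 intr=34.1242 cont=38.4418 V=38.4418[hold]; j=1 S=125.1400 intr=0.0000 cont=19.7603 V=19.7603[hold]; j=2 S=175.2743 intr=0.0000 cont=7.3742 V=7.3742[hold]  S*(2)=-
k=1: j=0 S=105.7390 intr=17.7310 cont=29.4376 V=29.4376[hold]; j=1 S=148.1007 intr=0.0000 cont=13.8206 V=13.8206[hold]  S*(1)=-
k=0: j=0 S=125.1400 intr=0.0000 cont=21.9246 V=21.9246[hold]  S*(0)=-

price = 21.9246
boundary = - - - - 63.7899 53.9003 63.7899 75.4941 89.3458
tree:
21.9246
29.4376 13.8206
38.4418 19.7603 7.3742
48.6881 27.4850 11.3968 2.9864
59.6801 37.0172 17.1992 5.0759 0.6977
69.5697 48.0196 25.2043 8.4954 1.3326 0.0000
77.9261 59.6801 35.5982 13.9353 2.5451 0.0000 0.0000
84.9870 69.5697 47.9759 22.2410 4.8609 0.0000 0.0000 0.0000
90.9532 77.9261 59.6801 34.1242 9.2837 0.0000 0.0000 0.0000 0.0000
95.9944 84.9870 69.5697 47.9759 17.7310 0.0000 0.0000 0.0000 0.0000 0.0000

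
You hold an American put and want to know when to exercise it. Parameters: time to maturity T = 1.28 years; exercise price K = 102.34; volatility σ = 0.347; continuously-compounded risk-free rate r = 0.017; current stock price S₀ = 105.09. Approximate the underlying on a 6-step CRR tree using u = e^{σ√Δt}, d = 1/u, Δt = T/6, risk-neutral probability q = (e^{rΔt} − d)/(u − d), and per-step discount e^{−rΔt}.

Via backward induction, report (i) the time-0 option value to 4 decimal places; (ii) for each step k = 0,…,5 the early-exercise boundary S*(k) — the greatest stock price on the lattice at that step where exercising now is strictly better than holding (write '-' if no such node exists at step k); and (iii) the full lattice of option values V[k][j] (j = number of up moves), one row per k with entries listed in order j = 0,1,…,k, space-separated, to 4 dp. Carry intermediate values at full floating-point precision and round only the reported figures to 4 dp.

price = 13.5002
boundary = - - - 64.9748 55.3528 64.9748
tree:
13.5002
19.7009 6.6484
27.7433 10.8311 2.0076
37.3652 17.1635 3.8110 0.0000
46.9872 26.1325 7.2346 0.0000 0.0000
55.1843 37.3652 13.7335 0.0000 0.0000 0.0000
62.1675 46.9872 26.0706 0.0000 0.0000 0.0000 0.0000

Δt=0.21333, u=1.17383, d=0.85191, q=0.47130, disc=e^(-rΔt)=0.99638
k=6 terminal: V=max(K-S,0) → 62.1675 46.9872 26.0706 0.0000 0.0000 0.0000 0.0000
k=5: j=0 S=47.1557 intr=55.1843 cont=54.8138 V=55.1843[EX]; j=1 S=64.9748 intr=37.3652 cont=36.9947 V=37.3652[EX]; j=2 S=89.5274 intr=12.8126 cont=13.7335 V=13.7335[hold]; j=3 S=123.3579 intr=0.0000 cont=0.0000 V=0.0000[hold]; j=4 S=169.9721 intr=0.0000 cont=0.0000 V=0.0000[hold]; j=5 S=234.2009 intr=0.0000 cont=0.0000 V=0.0000[hold]  S*(5)=64.9748
k=4: j=0 S=55.3528 intr=46.9872 cont=46.6167 V=46.9872[EX]; j=1 S=76.2694 intr=26.0706 cont=26.1325 V=26.1325[hold]; j=2 S=105.0900 intr=0.0000 cont=7.2346 V=7.2346[hold]; j=3 S=144.8012 intr=0.0000 cont=0.0000 V=0.0000[hold]; j=4 S=199.5185 intr=0.0000 cont=0.0000 V=0.0000[hold]  S*(4)=55.3528
k=3: j=0 S=64.9748 intr=37.3652 cont=37.0238 V=37.3652[EX]; j=1 S=89.5274 intr=12.8126 cont=17.1635 V=17.1635[hold]; j=2 S=123.3579 intr=0.0000 cont=3.8110 V=3.8110[hold]; j=3 S=169.9721 intr=0.0000 cont=0.0000 V=0.0000[hold]  S*(3)=64.9748
k=2: j=0 S=76.2694 intr=26.0706 cont=27.7433 V=27.7433[hold]; j=1 S=105.0900 intr=0.0000 cont=10.8311 V=10.8311[hold]; j=2 S=144.8012 intr=0.0000 cont=2.0076 V=2.0076[hold]  S*(2)=-
k=1: j=0 S=89.5274 intr=12.8126 cont=19.7009 V=19.7009[hold]; j=1 S=123.3579 intr=0.0000 cont=6.6484 V=6.6484[hold]  S*(1)=-
k=0: j=0 S=105.0900 intr=0.0000 cont=13.5002 V=13.5002[hold]  S*(0)=-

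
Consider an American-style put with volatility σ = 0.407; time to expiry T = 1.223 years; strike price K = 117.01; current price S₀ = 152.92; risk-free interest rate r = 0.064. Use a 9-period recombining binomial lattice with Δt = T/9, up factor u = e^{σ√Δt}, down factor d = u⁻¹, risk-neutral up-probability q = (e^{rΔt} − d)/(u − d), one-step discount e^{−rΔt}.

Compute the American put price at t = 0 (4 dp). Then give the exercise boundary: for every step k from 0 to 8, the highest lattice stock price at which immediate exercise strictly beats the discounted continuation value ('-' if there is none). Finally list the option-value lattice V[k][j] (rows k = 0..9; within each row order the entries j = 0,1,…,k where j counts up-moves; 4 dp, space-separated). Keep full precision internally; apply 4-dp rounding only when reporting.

price = 7.8647
boundary = - - - - - 72.2224 83.9132 72.2224 83.9132
tree:
7.8647
11.8150 3.9186
17.3062 6.3452 1.4782
24.6164 10.0526 2.6234 0.3200
33.8477 15.5055 4.5911 0.6348 0.0000
44.7876 23.1338 7.8910 1.2594 0.0000 0.0000
54.8496 33.0968 13.2398 2.4987 0.0000 0.0000 0.0000
63.5098 44.7876 21.4748 4.9574 0.0000 0.0000 0.0000 0.0000
70.9635 54.8496 33.0968 9.8355 0.0000 0.0000 0.0000 0.0000 0.0000
77.3787 63.5098 44.7876 19.5135 0.0000 0.0000 0.0000 0.0000 0.0000 0.0000

Δt=0.13589, u=1.16187, d=0.86068, q=0.49156, disc=e^(-rΔt)=0.99134
k=9 terminal: V=max(K-S,0) → 77.3787 63.5098 44.7876 19.5135 0.0000 0.0000 0.0000 0.0000 0.0000 0.0000
k=8: j=0 S=46.0465 intr=70.9635 cont=69.9503 V=70.9635[EX]; j=1 S=62.1604 intr=54.8496 cont=53.8364 V=54.8496[EX]; j=2 S=83.9132 intr=33.0968 cont=32.0835 V=33.0968[EX]; j=3 S=113.2785 intr=3.7315 cont=9.8355 V=9.8355[hold]; j=4 S=152.9200 intr=0.0000 cont=0.0000 V=0.0000[hold]; j=5 S=206.4340 intr=0.0000 cont=0.0000 V=0.0000[hold]; j=6 S=278.6750 intr=0.0000 cont=0.0000 V=0.0000[hold]; j=7 S=376.1967 intr=0.0000 cont=0.0000 V=0.0000[hold]; j=8 S=507.8458 intr=0.0000 cont=0.0000 V=0.0000[hold]  S*(8)=83.9132
k=7: j=0 S=53.5002 intr=63.5098 cont=62.4966 V=63.5098[EX]; j=1 S=72.2224 intr=44.7876 cont=43.7744 V=44.7876[EX]; j=2 S=97.4965 intr=19.5135 cont=21.4748 V=21.4748[hold]; j=3 S=131.6151 intr=0.0000 cont=4.9574 V=4.9574[hold]; j=4 S=177.6735 intr=0.0000 cont=0.0000 V=0.0000[hold]; j=5 S=239.8499 intr=0.0000 cont=0.0000 V=0.0000[hold]; j=6 S=323.7848 intr=0.0000 cont=0.0000 V=0.0000[hold]; j=7 S=437.0925 intr=0.0000 cont=0.0000 V=0.0000[hold]  S*(7)=72.2224
k=6: j=0 S=62.1604 intr=54.8496 cont=53.8364 V=54.8496[EX]; j=1 S=83.9132 intr=33.0968 cont=33.0393 V=33.0968[EX]; j=2 S=113.2785 intr=3.7315 cont=13.2398 V=13.2398[hold]; j=3 S=152.9200 intr=0.0000 cont=2.4987 V=2.4987[hold]; j=4 S=206.4340 intr=0.0000 cont=0.0000 V=0.0000[hold]; j=5 S=278.6750 intr=0.0000 cont=0.0000 V=0.0000[hold]; j=6 S=376.1967 intr=0.0000 cont=0.0000 V=0.0000[hold]  S*(6)=83.9132
k=5: j=0 S=72.2224 intr=44.7876 cont=43.7744 V=44.7876[EX]; j=1 S=97.4965 intr=19.5135 cont=23.1338 V=23.1338[hold]; j=2 S=131.6151 intr=0.0000 cont=7.8910 V=7.8910[hold]; j=3 S=177.6735 intr=0.0000 cont=1.2594 V=1.2594[hold]; j=4 S=239.8499 intr=0.0000 cont=0.0000 V=0.0000[hold]; j=5 S=323.7848 intr=0.0000 cont=0.0000 V=0.0000[hold]  S*(5)=72.2224
k=4: j=0 S=83.9132 intr=33.0968 cont=33.8477 V=33.8477[hold]; j=1 S=113.2785 intr=3.7315 cont=15.5055 V=15.5055[hold]; j=2 S=152.9200 intr=0.0000 cont=4.5911 V=4.5911[hold]; j=3 S=206.4340 intr=0.0000 cont=0.6348 V=0.6348[hold]; j=4 S=278.6750 intr=0.0000 cont=0.0000 V=0.0000[hold]  S*(4)=-
k=3: j=0 S=97.4965 intr=19.5135 cont=24.6164 V=24.6164[hold]; j=1 S=131.6151 intr=0.0000 cont=10.0526 V=10.0526[hold]; j=2 S=177.6735 intr=0.0000 cont=2.6234 V=2.6234[hold]; j=3 S=239.8499 intr=0.0000 cont=0.3200 V=0.3200[hold]  S*(3)=-
k=2: j=0 S=113.2785 intr=3.7315 cont=17.3062 V=17.3062[hold]; j=1 S=152.9200 intr=0.0000 cont=6.3452 V=6.3452[hold]; j=2 S=206.4340 intr=0.0000 cont=1.4782 V=1.4782[hold]  S*(2)=-
k=1: j=0 S=131.6151 intr=0.0000 cont=11.8150 V=11.8150[hold]; j=1 S=177.6735 intr=0.0000 cont=3.9186 V=3.9186[hold]  S*(1)=-
k=0: j=0 S=152.9200 intr=0.0000 cont=7.8647 V=7.8647[hold]  S*(0)=-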